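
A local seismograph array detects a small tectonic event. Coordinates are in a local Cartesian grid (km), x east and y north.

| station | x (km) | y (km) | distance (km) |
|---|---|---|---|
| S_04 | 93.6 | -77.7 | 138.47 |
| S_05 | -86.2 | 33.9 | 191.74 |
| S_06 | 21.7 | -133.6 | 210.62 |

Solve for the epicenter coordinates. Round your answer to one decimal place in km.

Circle about each station: (x − 93.6)² + (y + 77.7)² = 138.47²; (x + 86.2)² + (y − 33.9)² = 191.74²; (x − 21.7)² + (y + 133.6)² = 210.62².
Subtracting the S_04 equation from the S_05 and S_06 equations removes the quadratic terms:
-359.6 x + 223.2 y = -23808.89
-143.8 x − 111.8 y = -21665.24
Solving the 2×2 system: x ≈ 103.7, y ≈ 60.4 km.

(103.7, 60.4)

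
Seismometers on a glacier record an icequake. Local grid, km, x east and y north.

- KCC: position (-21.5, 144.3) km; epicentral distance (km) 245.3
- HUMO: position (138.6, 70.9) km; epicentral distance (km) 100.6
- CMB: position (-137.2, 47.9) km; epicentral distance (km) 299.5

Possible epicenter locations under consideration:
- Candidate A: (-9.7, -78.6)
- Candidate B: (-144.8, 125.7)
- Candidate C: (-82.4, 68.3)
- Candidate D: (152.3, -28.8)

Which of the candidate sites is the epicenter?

Candidate D

For each candidate, compare |candidate − station| to the reported distance:
Candidate A: residuals KCC 22.1, HUMO 110.0, CMB 119.9 → max 119.9 km
Candidate B: residuals KCC 120.6, HUMO 188.0, CMB 221.3 → max 221.3 km
Candidate C: residuals KCC 147.9, HUMO 120.4, CMB 241.0 → max 241.0 km
Candidate D: residuals KCC 0.0, HUMO 0.0, CMB 0.0 → max 0.0 km
Only Candidate D has all residuals ≈ 0.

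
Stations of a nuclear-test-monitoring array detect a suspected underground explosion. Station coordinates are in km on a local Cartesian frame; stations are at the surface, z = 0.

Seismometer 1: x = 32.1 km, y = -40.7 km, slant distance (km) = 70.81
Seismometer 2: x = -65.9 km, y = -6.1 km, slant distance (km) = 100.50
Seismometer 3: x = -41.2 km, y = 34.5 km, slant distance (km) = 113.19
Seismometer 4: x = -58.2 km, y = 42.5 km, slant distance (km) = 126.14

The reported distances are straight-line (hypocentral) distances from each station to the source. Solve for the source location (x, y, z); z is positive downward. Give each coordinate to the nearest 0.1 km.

Each station gives a sphere (x−x_i)² + (y−y_i)² + z² = d_i² (stations at z=0).
Subtracting the Seismometer 1 sphere from Seismometer 2 and Seismometer 3: z² cancels, leaving linear equations in x and y:
-196.0 x + 69.2 y = -3393.07
-146.6 x + 150.4 y = -7597.13
Solving: x ≈ -0.797, y ≈ -51.289 km (keep extra digits for the depth step; rounded: -0.8, -51.3).
Then from the Seismometer 1 sphere: z² = 70.81² − (x − 32.1)² − (y + 40.7)² with x = -0.797, y = -51.289, so z ≈ 61.804 ≈ 61.8 km.

(-0.8, -51.3, 61.8)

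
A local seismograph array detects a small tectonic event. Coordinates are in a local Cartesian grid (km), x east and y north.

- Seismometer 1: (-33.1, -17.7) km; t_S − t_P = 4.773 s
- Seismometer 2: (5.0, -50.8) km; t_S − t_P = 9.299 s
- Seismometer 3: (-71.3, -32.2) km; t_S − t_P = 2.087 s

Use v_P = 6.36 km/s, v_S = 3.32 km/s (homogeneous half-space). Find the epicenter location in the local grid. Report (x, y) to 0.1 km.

x ≈ -58.5 km, y ≈ -39.0 km

Distance from S−P lag: d = Δt · v_P v_S / (v_P − v_S) = Δt · (6.36·3.32)/(6.36−3.32) ≈ 6.9458·Δt.
So d_Seismometer 1 = 33.15, d_Seismometer 2 = 64.59, d_Seismometer 3 = 14.50 km.
Circle about each station: (x + 33.1)² + (y + 17.7)² = 33.15²; (x − 5.0)² + (y + 50.8)² = 64.59²; (x + 71.3)² + (y + 32.2)² = 14.50².
Subtracting the Seismometer 1 equation from the Seismometer 2 and Seismometer 3 equations removes the quadratic terms:
76.2 x − 66.2 y = -1876.21
-76.4 x − 29.0 y = 5600.30
Solving the 2×2 system: x ≈ -58.5, y ≈ -39.0 km.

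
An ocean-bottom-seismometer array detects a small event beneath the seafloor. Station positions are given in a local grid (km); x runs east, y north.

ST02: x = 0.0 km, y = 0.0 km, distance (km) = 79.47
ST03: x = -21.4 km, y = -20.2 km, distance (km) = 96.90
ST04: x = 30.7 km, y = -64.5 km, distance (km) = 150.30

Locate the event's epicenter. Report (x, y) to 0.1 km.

x ≈ -20.8 km, y ≈ 76.7 km

Circle about each station: x² + y² = 79.47²; (x + 21.4)² + (y + 20.2)² = 96.90²; (x − 30.7)² + (y + 64.5)² = 150.30².
Subtracting the ST02 equation from the ST03 and ST04 equations removes the quadratic terms:
-42.8 x − 40.4 y = -2208.13
61.4 x − 129.0 y = -11171.87
Solving the 2×2 system: x ≈ -20.8, y ≈ 76.7 km.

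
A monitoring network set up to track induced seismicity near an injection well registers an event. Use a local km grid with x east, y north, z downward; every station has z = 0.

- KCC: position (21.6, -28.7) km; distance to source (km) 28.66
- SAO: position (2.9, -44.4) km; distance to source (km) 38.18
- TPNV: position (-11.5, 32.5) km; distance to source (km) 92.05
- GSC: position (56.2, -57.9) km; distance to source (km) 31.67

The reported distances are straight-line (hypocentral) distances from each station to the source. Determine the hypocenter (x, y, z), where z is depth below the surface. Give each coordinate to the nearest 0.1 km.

(35.6, -44.1, 19.7)

Each station gives a sphere (x−x_i)² + (y−y_i)² + z² = d_i² (stations at z=0).
Subtracting the KCC sphere from SAO and TPNV: z² cancels, leaving linear equations in x and y:
-37.4 x − 31.4 y = 53.20
-66.2 x + 122.4 y = -7753.56
Solving: x ≈ 35.597, y ≈ -44.093 km (keep extra digits for the depth step; rounded: 35.6, -44.1).
Then from the KCC sphere: z² = 28.66² − (x − 21.6)² − (y + 28.7)² with x = 35.597, y = -44.093, so z ≈ 19.711 ≈ 19.7 km.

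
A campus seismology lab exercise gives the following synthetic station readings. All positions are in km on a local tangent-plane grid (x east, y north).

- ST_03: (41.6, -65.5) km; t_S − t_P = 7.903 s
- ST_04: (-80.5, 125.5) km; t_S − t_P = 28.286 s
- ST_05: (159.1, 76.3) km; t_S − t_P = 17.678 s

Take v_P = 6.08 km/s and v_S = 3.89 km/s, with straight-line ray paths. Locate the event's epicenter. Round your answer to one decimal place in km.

Distance from S−P lag: d = Δt · v_P v_S / (v_P − v_S) = Δt · (6.08·3.89)/(6.08−3.89) ≈ 10.7996·Δt.
So d_ST_03 = 85.35, d_ST_04 = 305.48, d_ST_05 = 190.92 km.
Circle about each station: (x − 41.6)² + (y + 65.5)² = 85.35²; (x + 80.5)² + (y − 125.5)² = 305.48²; (x − 159.1)² + (y − 76.3)² = 190.92².
Subtracting pairs of circle equations eliminates x²+y² and gives linear equations (the radical axes):
-244.2 x + 382.0 y = -69823.72
235.0 x + 283.6 y = -4052.13
Solving the 2×2 system: x ≈ 114.8, y ≈ -109.4 km.
Check against ST_03 (with the unrounded x, y): √((x − 41.6)²+(y + 65.5)²) = 85.35 ≈ 85.35 km. ✓

114.8 km east, -109.4 km north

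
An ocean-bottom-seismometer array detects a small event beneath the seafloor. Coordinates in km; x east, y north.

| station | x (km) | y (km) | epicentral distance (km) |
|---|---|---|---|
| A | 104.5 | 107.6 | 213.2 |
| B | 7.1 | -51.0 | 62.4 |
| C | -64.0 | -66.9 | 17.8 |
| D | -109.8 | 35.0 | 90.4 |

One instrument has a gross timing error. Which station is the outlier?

C

Solve using three stations at a time. Using A, B, D (subtract circle equations pairwise → linear system) gives (x, y) ≈ (-53.4, -35.7).
Distances from that point to each station vs reported:
  A: calculated 213.2 vs reported 213.2 → residual 0.0 km
  B: calculated 62.4 vs reported 62.4 → residual 0.0 km
  C: calculated 33.0 vs reported 17.8 → residual 15.2 km
  D: calculated 90.4 vs reported 90.4 → residual 0.0 km
A, B, D are mutually consistent (residuals ≈ 0); C is off by 15.2 km.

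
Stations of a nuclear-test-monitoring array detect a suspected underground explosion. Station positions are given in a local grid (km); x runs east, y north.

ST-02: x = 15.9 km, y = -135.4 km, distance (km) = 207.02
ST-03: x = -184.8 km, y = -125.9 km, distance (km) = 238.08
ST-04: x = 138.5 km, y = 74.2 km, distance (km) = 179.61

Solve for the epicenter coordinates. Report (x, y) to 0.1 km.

Circle about each station: (x − 15.9)² + (y + 135.4)² = 207.02²; (x + 184.8)² + (y + 125.9)² = 238.08²; (x − 138.5)² + (y − 74.2)² = 179.61².
Subtracting the ST-02 equation from the ST-03 and ST-04 equations removes the quadratic terms:
-401.4 x + 19.0 y = 17591.07
245.2 x + 419.2 y = 16699.45
Solving the 2×2 system: x ≈ -40.8, y ≈ 63.7 km.
Check against ST-02 (with the unrounded x, y): √((x − 15.9)²+(y + 135.4)²) = 207.02 ≈ 207.02 km. ✓

(-40.8, 63.7)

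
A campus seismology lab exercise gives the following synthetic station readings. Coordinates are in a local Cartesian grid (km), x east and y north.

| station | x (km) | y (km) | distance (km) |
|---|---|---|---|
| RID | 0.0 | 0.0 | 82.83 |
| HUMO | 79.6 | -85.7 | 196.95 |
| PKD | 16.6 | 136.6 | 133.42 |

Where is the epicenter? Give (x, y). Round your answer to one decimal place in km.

Circle about each station: x² + y² = 82.83²; (x − 79.6)² + (y + 85.7)² = 196.95²; (x − 16.6)² + (y − 136.6)² = 133.42².
Subtracting the RID equation from the HUMO and PKD equations removes the quadratic terms:
159.2 x − 171.4 y = -18247.84
33.2 x + 273.2 y = 7995.03
Solving the 2×2 system: x ≈ -73.5, y ≈ 38.2 km.

-73.5 km east, 38.2 km north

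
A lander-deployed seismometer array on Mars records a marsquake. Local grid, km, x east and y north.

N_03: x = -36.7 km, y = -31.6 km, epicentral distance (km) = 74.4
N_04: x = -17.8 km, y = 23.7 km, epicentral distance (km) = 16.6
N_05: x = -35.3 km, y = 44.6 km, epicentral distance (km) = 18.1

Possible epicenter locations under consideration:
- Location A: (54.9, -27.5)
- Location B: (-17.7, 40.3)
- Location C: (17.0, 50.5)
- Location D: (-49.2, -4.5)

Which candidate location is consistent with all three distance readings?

For each candidate, compare |candidate − station| to the reported distance:
Location A: residuals N_03 17.3, N_04 72.3, N_05 97.4 → max 97.4 km
Location B: residuals N_03 0.0, N_04 0.0, N_05 0.0 → max 0.0 km
Location C: residuals N_03 23.7, N_04 27.3, N_05 34.5 → max 34.5 km
Location D: residuals N_03 44.6, N_04 25.6, N_05 32.9 → max 44.6 km
Only Location B has all residuals ≈ 0.

Location B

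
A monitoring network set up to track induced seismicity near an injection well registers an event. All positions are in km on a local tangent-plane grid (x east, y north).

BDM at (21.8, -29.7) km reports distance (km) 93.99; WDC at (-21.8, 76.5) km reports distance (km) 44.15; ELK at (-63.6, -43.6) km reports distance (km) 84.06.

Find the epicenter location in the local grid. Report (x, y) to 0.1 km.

-43.4 km east, 38.0 km north

Circle about each station: (x − 21.8)² + (y + 29.7)² = 93.99²; (x + 21.8)² + (y − 76.5)² = 44.15²; (x + 63.6)² + (y + 43.6)² = 84.06².
Subtracting pairs of circle equations eliminates x²+y² and gives linear equations (the radical axes):
-87.2 x + 212.4 y = 11855.06
-170.8 x − 27.8 y = 6356.63
Solving the 2×2 system: x ≈ -43.4, y ≈ 38.0 km.
Check against BDM (with the unrounded x, y): √((x − 21.8)²+(y + 29.7)²) = 93.99 ≈ 93.99 km. ✓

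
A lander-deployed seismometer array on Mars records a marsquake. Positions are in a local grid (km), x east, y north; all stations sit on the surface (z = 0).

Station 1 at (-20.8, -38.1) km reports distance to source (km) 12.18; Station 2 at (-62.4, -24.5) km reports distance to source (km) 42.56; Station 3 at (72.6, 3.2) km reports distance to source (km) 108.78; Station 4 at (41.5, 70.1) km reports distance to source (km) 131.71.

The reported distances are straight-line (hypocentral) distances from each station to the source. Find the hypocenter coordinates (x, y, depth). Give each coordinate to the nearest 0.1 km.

Each station gives a sphere (x−x_i)² + (y−y_i)² + z² = d_i² (stations at z=0).
Subtracting the Station 1 sphere from Station 2 and Station 3: z² cancels, leaving linear equations in x and y:
-83.2 x + 27.2 y = 946.76
186.8 x + 82.6 y = -8287.99
Solving: x ≈ -25.402, y ≈ -42.892 km (keep extra digits for the depth step; rounded: -25.4, -42.9).
Then from the Station 1 sphere: z² = 12.18² − (x + 20.8)² − (y + 38.1)² with x = -25.402, y = -42.892, so z ≈ 10.208 ≈ 10.2 km.
Check against Station 4 (with the unrounded solution): distance 131.71 ≈ 131.71 km. ✓

x ≈ -25.4 km, y ≈ -42.9 km, depth ≈ 10.2 km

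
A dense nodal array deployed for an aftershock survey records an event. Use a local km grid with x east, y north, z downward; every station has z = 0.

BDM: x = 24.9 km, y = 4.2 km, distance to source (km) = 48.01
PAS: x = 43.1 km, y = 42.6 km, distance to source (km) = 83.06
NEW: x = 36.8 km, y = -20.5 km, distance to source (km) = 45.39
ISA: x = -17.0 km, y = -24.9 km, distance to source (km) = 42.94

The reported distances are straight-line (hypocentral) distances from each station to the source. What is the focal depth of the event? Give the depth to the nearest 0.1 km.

34.9 km

Each station gives a sphere (x−x_i)² + (y−y_i)² + z² = d_i² (stations at z=0).
Subtracting the BDM sphere from PAS and NEW: z² cancels, leaving linear equations in x and y:
36.4 x + 76.8 y = -1559.28
23.8 x − 49.4 y = 1381.55
Solving: x ≈ 8.018, y ≈ -24.104 km (keep extra digits for the depth step; rounded: 8.0, -24.1).
Then from the BDM sphere: z² = 48.01² − (x − 24.9)² − (y − 4.2)² with x = 8.018, y = -24.104, so z ≈ 34.912 ≈ 34.9 km.
Check against ISA (with the unrounded solution): distance 42.96 ≈ 42.94 km. ✓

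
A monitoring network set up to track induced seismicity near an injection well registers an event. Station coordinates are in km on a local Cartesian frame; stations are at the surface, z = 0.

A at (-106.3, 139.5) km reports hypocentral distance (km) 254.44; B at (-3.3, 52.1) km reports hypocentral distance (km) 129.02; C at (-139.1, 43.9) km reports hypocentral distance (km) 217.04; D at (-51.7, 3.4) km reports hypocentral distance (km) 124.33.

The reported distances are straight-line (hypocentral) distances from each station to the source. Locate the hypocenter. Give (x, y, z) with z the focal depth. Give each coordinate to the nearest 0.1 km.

Each station gives a sphere (x−x_i)² + (y−y_i)² + z² = d_i² (stations at z=0).
Subtracting the A sphere from B and C: z² cancels, leaving linear equations in x and y:
206.0 x − 174.8 y = 20058.91
-65.6 x − 191.2 y = 8149.43
Solving: x ≈ 47.405, y ≈ -58.887 km (keep extra digits for the depth step; rounded: 47.4, -58.9).
Then from the A sphere: z² = 254.44² − (x + 106.3)² − (y − 139.5)² with x = 47.405, y = -58.887, so z ≈ 41.918 ≈ 41.9 km.

(47.4, -58.9, 41.9)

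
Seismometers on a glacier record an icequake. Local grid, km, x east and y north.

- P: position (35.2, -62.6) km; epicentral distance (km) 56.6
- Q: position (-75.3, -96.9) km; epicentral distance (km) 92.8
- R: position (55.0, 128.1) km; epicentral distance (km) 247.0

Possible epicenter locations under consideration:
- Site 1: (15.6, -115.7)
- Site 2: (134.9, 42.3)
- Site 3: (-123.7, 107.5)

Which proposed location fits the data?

For each candidate, compare |candidate − station| to the reported distance:
Site 1: residuals P 0.0, Q 0.0, R 0.0 → max 0.0 km
Site 2: residuals P 88.1, Q 159.3, R 129.8 → max 159.3 km
Site 3: residuals P 176.2, Q 117.3, R 67.1 → max 176.2 km
Only Site 1 has all residuals ≈ 0.

Site 1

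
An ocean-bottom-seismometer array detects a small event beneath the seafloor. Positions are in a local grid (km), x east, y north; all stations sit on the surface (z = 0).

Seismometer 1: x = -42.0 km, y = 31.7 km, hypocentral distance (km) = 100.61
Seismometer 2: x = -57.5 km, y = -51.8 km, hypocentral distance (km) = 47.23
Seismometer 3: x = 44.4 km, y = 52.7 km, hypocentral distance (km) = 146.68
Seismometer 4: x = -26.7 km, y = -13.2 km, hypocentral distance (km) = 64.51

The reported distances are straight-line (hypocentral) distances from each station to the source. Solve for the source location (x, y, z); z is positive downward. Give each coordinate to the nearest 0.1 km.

Each station gives a sphere (x−x_i)² + (y−y_i)² + z² = d_i² (stations at z=0).
Subtracting the Seismometer 1 sphere from Seismometer 2 and Seismometer 3: z² cancels, leaving linear equations in x and y:
-31.0 x − 167.0 y = 11112.30
172.8 x + 42.0 y = -9412.89
Solving: x ≈ -40.109, y ≈ -59.095 km (keep extra digits for the depth step; rounded: -40.1, -59.1).
Then from the Seismometer 1 sphere: z² = 100.61² − (x + 42.0)² − (y − 31.7)² with x = -40.109, y = -59.095, so z ≈ 43.302 ≈ 43.3 km.

(-40.1, -59.1, 43.3)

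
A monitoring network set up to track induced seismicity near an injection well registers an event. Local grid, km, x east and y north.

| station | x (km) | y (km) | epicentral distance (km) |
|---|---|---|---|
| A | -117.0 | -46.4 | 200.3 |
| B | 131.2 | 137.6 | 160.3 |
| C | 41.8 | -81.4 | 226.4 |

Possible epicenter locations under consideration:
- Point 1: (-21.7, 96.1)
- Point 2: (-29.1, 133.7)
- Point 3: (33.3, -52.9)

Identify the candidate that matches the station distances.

For each candidate, compare |candidate − station| to the reported distance:
Point 1: residuals A 28.9, B 1.9, C 37.9 → max 37.9 km
Point 2: residuals A 0.1, B 0.0, C 0.1 → max 0.1 km
Point 3: residuals A 49.9, B 53.9, C 196.7 → max 196.7 km
Only Point 2 has all residuals ≈ 0.

Point 2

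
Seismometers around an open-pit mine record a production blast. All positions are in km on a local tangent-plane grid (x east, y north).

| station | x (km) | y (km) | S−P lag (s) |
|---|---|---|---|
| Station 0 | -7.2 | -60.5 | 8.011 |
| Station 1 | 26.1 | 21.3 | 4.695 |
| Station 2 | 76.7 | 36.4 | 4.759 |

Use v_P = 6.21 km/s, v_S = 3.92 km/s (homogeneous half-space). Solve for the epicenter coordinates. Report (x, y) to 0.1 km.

63.0 km east, -12.3 km north

Distance from S−P lag: d = Δt · v_P v_S / (v_P − v_S) = Δt · (6.21·3.92)/(6.21−3.92) ≈ 10.6302·Δt.
So d_Station 0 = 85.16, d_Station 1 = 49.91, d_Station 2 = 50.59 km.
Circle about each station: (x + 7.2)² + (y + 60.5)² = 85.16²; (x − 26.1)² + (y − 21.3)² = 49.91²; (x − 76.7)² + (y − 36.4)² = 50.59².
Subtracting pairs of circle equations eliminates x²+y² and gives linear equations (the radical axes):
66.6 x + 163.6 y = 2184.03
167.8 x + 193.8 y = 8188.64
Solving the 2×2 system: x ≈ 63.0, y ≈ -12.3 km.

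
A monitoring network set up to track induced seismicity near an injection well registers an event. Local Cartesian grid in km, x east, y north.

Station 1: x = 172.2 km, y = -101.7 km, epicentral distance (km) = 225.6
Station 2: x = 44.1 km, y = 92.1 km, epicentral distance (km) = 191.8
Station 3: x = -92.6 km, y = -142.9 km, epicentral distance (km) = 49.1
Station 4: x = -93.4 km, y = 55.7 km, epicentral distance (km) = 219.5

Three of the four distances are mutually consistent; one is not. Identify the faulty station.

Solve using three stations at a time. Using Station 1, Station 3, Station 4 (subtract circle equations pairwise → linear system) gives (x, y) ≈ (-46.1, -158.6).
Distances from that point to each station vs reported:
  Station 1: calculated 225.6 vs reported 225.6 → residual 0.0 km
  Station 2: calculated 266.5 vs reported 191.8 → residual 74.7 km
  Station 3: calculated 49.1 vs reported 49.1 → residual 0.0 km
  Station 4: calculated 219.5 vs reported 219.5 → residual 0.0 km
Station 1, Station 3, Station 4 are mutually consistent (residuals ≈ 0); Station 2 is off by 74.7 km.

Station 2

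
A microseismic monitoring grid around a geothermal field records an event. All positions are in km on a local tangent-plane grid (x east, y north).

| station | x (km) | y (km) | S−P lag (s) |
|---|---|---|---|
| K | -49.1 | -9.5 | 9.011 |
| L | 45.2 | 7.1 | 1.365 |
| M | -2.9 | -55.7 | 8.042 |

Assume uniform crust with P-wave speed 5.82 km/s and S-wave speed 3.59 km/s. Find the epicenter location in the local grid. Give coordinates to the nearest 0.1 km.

Distance from S−P lag: d = Δt · v_P v_S / (v_P − v_S) = Δt · (5.82·3.59)/(5.82−3.59) ≈ 9.3694·Δt.
So d_K = 84.43, d_L = 12.79, d_M = 75.35 km.
Circle about each station: (x + 49.1)² + (y + 9.5)² = 84.43²; (x − 45.2)² + (y − 7.1)² = 12.79²; (x + 2.9)² + (y + 55.7)² = 75.35².
Subtracting pairs of circle equations eliminates x²+y² and gives linear equations (the radical axes):
188.6 x + 33.2 y = 6557.23
92.4 x − 92.4 y = 2060.64
Solving the 2×2 system: x ≈ 32.9, y ≈ 10.6 km.
Check against K (with the unrounded x, y): √((x + 49.1)²+(y + 9.5)²) = 84.43 ≈ 84.43 km. ✓

x ≈ 32.9 km, y ≈ 10.6 km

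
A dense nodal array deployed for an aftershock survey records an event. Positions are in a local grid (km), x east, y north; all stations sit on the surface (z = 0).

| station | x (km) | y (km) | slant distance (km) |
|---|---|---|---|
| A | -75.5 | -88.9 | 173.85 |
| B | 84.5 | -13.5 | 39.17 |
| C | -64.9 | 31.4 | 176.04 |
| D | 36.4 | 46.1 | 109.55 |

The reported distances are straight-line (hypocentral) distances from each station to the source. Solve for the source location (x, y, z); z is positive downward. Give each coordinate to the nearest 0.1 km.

(91.8, -46.2, 20.3)

Each station gives a sphere (x−x_i)² + (y−y_i)² + z² = d_i² (stations at z=0).
Subtracting the A sphere from B and C: z² cancels, leaving linear equations in x and y:
320.0 x + 150.8 y = 22408.57
21.2 x + 240.6 y = -9171.75
Solving: x ≈ 91.803, y ≈ -46.209 km (keep extra digits for the depth step; rounded: 91.8, -46.2).
Then from the A sphere: z² = 173.85² − (x + 75.5)² − (y + 88.9)² with x = 91.803, y = -46.209, so z ≈ 20.273 ≈ 20.3 km.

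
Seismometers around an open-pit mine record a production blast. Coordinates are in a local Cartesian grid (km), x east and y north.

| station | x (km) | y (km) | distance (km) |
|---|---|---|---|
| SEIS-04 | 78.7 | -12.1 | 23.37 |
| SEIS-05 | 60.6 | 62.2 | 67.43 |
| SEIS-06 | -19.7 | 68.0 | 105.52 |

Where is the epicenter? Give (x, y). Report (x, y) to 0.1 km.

Circle about each station: (x − 78.7)² + (y + 12.1)² = 23.37²; (x − 60.6)² + (y − 62.2)² = 67.43²; (x + 19.7)² + (y − 68.0)² = 105.52².
Subtracting the SEIS-04 equation from the SEIS-05 and SEIS-06 equations removes the quadratic terms:
-36.2 x + 148.6 y = -2799.55
-196.8 x + 160.2 y = -11916.32
Solving the 2×2 system: x ≈ 56.4, y ≈ -5.1 km.

x ≈ 56.4 km, y ≈ -5.1 km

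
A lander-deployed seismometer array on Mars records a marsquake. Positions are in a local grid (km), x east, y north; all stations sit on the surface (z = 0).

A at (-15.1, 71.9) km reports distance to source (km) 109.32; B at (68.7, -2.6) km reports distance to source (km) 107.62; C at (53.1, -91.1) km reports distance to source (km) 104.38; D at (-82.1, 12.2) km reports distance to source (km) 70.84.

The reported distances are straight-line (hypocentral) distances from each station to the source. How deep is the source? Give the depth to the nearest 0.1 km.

z ≈ 19.4 km

Each station gives a sphere (x−x_i)² + (y−y_i)² + z² = d_i² (stations at z=0).
Subtracting the A sphere from B and C: z² cancels, leaving linear equations in x and y:
167.6 x − 149.0 y = -302.37
136.4 x − 326.0 y = 6776.88
Solving: x ≈ -32.300, y ≈ -34.302 km (keep extra digits for the depth step; rounded: -32.3, -34.3).
Then from the A sphere: z² = 109.32² − (x + 15.1)² − (y − 71.9)² with x = -32.300, y = -34.302, so z ≈ 19.395 ≈ 19.4 km.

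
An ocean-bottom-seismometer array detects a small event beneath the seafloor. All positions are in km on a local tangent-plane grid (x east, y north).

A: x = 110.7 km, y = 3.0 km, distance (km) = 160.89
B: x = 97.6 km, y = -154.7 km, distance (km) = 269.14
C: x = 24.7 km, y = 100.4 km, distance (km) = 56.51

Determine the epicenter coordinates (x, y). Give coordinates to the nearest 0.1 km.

-29.0 km east, 82.8 km north

Circle about each station: (x − 110.7)² + (y − 3.0)² = 160.89²; (x − 97.6)² + (y + 154.7)² = 269.14²; (x − 24.7)² + (y − 100.4)² = 56.51².
Subtracting the A equation from the B and C equations removes the quadratic terms:
-26.2 x − 315.4 y = -25356.39
-172.0 x + 194.8 y = 21118.97
Solving the 2×2 system: x ≈ -29.0, y ≈ 82.8 km.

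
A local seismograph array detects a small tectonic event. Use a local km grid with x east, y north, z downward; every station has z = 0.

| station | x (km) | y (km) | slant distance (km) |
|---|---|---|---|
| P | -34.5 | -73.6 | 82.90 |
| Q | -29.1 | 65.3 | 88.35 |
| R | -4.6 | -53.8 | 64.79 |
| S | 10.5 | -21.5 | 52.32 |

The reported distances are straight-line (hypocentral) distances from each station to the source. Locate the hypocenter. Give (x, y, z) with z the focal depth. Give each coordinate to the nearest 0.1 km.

(-11.5, -8.3, 45.6)

Each station gives a sphere (x−x_i)² + (y−y_i)² + z² = d_i² (stations at z=0).
Subtracting the P sphere from Q and R: z² cancels, leaving linear equations in x and y:
10.8 x + 277.8 y = -2429.62
59.8 x + 39.6 y = -1016.94
Solving: x ≈ -11.510, y ≈ -8.298 km (keep extra digits for the depth step; rounded: -11.5, -8.3).
Then from the P sphere: z² = 82.90² − (x + 34.5)² − (y + 73.6)² with x = -11.510, y = -8.298, so z ≈ 45.602 ≈ 45.6 km.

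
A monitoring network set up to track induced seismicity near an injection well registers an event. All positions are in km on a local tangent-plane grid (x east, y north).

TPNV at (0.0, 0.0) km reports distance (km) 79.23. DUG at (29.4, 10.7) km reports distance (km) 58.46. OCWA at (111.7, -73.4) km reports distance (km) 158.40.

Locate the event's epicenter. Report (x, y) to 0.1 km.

Circle about each station: x² + y² = 79.23²; (x − 29.4)² + (y − 10.7)² = 58.46²; (x − 111.7)² + (y + 73.4)² = 158.40².
Subtracting the TPNV equation from the DUG and OCWA equations removes the quadratic terms:
58.8 x + 21.4 y = 3838.67
223.4 x − 146.8 y = -948.72
Solving the 2×2 system: x ≈ 40.5, y ≈ 68.1 km.

40.5 km east, 68.1 km north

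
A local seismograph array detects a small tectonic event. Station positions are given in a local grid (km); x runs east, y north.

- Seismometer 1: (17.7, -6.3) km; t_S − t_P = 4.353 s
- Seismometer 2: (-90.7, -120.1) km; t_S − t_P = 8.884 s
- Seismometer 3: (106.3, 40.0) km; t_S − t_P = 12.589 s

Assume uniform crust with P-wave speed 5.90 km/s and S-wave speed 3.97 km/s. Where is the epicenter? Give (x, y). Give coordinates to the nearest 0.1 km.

Distance from S−P lag: d = Δt · v_P v_S / (v_P − v_S) = Δt · (5.90·3.97)/(5.90−3.97) ≈ 12.1363·Δt.
So d_Seismometer 1 = 52.83, d_Seismometer 2 = 107.82, d_Seismometer 3 = 152.78 km.
Circle about each station: (x − 17.7)² + (y + 6.3)² = 52.83²; (x + 90.7)² + (y + 120.1)² = 107.82²; (x − 106.3)² + (y − 40.0)² = 152.78².
Subtracting the Seismometer 1 equation from the Seismometer 2 and Seismometer 3 equations removes the quadratic terms:
-216.8 x − 227.6 y = 13463.38
177.2 x + 92.6 y = -8004.01
Solving the 2×2 system: x ≈ -28.4, y ≈ -32.1 km.

x ≈ -28.4 km, y ≈ -32.1 km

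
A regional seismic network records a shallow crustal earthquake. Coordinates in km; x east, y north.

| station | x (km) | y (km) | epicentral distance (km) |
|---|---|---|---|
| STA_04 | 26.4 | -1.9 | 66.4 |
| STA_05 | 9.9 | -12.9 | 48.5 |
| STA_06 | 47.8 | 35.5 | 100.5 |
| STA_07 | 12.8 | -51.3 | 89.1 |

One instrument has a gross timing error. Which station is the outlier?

STA_07

Solve using three stations at a time. Using STA_04, STA_05, STA_06 (subtract circle equations pairwise → linear system) gives (x, y) ≈ (-38.4, -16.1).
Distances from that point to each station vs reported:
  STA_04: calculated 66.3 vs reported 66.4 → residual 0.1 km
  STA_05: calculated 48.4 vs reported 48.5 → residual 0.1 km
  STA_06: calculated 100.4 vs reported 100.5 → residual 0.1 km
  STA_07: calculated 62.1 vs reported 89.1 → residual 27.0 km
STA_04, STA_05, STA_06 are mutually consistent (residuals ≈ 0); STA_07 is off by 27.0 km.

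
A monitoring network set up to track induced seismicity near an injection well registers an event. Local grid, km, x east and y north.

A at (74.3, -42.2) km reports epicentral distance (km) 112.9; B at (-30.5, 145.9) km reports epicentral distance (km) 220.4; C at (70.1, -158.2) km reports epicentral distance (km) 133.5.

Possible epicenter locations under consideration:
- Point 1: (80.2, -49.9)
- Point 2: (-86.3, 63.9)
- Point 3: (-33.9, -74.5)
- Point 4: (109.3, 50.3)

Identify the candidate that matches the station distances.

For each candidate, compare |candidate − station| to the reported distance:
Point 1: residuals A 103.2, B 4.5, C 24.7 → max 103.2 km
Point 2: residuals A 79.6, B 121.2, C 138.1 → max 138.1 km
Point 3: residuals A 0.0, B 0.0, C 0.0 → max 0.0 km
Point 4: residuals A 14.0, B 51.0, C 78.7 → max 78.7 km
Only Point 3 has all residuals ≈ 0.

Point 3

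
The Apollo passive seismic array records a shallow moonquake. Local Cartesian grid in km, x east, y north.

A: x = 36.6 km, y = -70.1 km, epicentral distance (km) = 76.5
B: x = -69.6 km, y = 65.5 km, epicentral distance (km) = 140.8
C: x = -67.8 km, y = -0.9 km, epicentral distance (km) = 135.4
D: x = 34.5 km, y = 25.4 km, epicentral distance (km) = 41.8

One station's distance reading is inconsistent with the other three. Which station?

B

Solve using three stations at a time. Using A, C, D (subtract circle equations pairwise → linear system) gives (x, y) ≈ (67.6, -0.2).
Distances from that point to each station vs reported:
  A: calculated 76.5 vs reported 76.5 → residual 0.0 km
  B: calculated 152.1 vs reported 140.8 → residual 11.3 km
  C: calculated 135.4 vs reported 135.4 → residual 0.0 km
  D: calculated 41.8 vs reported 41.8 → residual 0.0 km
A, C, D are mutually consistent (residuals ≈ 0); B is off by 11.3 km.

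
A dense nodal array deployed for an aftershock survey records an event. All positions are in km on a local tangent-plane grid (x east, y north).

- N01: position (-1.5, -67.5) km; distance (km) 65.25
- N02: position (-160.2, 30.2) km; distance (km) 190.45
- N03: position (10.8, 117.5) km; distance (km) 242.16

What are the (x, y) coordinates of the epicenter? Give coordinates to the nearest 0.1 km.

x ≈ -41.7 km, y ≈ -118.9 km

Circle about each station: (x + 1.5)² + (y + 67.5)² = 65.25²; (x + 160.2)² + (y − 30.2)² = 190.45²; (x − 10.8)² + (y − 117.5)² = 242.16².
Subtracting the N01 equation from the N02 and N03 equations removes the quadratic terms:
-317.4 x + 195.4 y = -9996.06
24.6 x + 370.0 y = -45019.51
Solving the 2×2 system: x ≈ -41.7, y ≈ -118.9 km.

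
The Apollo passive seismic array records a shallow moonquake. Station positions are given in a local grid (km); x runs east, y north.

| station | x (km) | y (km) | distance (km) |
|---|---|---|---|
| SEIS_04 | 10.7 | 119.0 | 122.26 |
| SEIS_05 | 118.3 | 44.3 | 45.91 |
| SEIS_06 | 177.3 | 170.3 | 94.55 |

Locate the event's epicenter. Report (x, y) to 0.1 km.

129.2 km east, 88.9 km north

Circle about each station: (x − 10.7)² + (y − 119.0)² = 122.26²; (x − 118.3)² + (y − 44.3)² = 45.91²; (x − 177.3)² + (y − 170.3)² = 94.55².
Subtracting the SEIS_04 equation from the SEIS_05 and SEIS_06 equations removes the quadratic terms:
215.2 x − 149.4 y = 14521.67
333.2 x + 102.6 y = 52169.70
Solving the 2×2 system: x ≈ 129.2, y ≈ 88.9 km.
Check against SEIS_04 (with the unrounded x, y): √((x − 10.7)²+(y − 119.0)²) = 122.26 ≈ 122.26 km. ✓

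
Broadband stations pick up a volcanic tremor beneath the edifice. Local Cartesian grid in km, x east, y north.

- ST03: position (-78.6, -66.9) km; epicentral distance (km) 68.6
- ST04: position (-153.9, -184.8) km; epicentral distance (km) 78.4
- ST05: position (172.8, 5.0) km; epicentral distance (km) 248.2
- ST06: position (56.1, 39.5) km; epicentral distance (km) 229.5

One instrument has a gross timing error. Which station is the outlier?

Solve using three stations at a time. Using ST03, ST04, ST06 (subtract circle equations pairwise → linear system) gives (x, y) ≈ (-94.6, -133.6).
Distances from that point to each station vs reported:
  ST03: calculated 68.6 vs reported 68.6 → residual 0.0 km
  ST04: calculated 78.4 vs reported 78.4 → residual 0.0 km
  ST05: calculated 301.2 vs reported 248.2 → residual 53.0 km
  ST06: calculated 229.5 vs reported 229.5 → residual 0.0 km
ST03, ST04, ST06 are mutually consistent (residuals ≈ 0); ST05 is off by 53.0 km.

ST05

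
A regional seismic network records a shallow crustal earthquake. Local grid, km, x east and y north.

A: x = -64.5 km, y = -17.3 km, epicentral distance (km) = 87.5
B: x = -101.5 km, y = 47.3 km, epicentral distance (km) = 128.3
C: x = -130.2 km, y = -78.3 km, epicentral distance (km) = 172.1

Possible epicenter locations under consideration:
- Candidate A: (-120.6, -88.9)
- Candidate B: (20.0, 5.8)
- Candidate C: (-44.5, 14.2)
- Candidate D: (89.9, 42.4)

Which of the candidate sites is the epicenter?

For each candidate, compare |candidate − station| to the reported distance:
Candidate A: residuals A 3.5, B 9.2, C 157.8 → max 157.8 km
Candidate B: residuals A 0.1, B 0.1, C 0.0 → max 0.1 km
Candidate C: residuals A 50.2, B 62.4, C 46.0 → max 62.4 km
Candidate D: residuals A 78.0, B 63.2, C 78.9 → max 78.9 km
Only Candidate B has all residuals ≈ 0.

Candidate B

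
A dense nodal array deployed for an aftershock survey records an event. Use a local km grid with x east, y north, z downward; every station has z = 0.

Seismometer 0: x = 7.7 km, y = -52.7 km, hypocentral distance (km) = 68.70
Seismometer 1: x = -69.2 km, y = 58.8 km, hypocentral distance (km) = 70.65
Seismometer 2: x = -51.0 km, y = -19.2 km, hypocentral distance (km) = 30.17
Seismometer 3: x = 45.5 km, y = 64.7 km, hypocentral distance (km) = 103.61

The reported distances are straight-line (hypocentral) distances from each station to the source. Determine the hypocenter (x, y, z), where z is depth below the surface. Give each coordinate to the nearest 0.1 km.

Each station gives a sphere (x−x_i)² + (y−y_i)² + z² = d_i² (stations at z=0).
Subtracting the Seismometer 0 sphere from Seismometer 1 and Seismometer 2: z² cancels, leaving linear equations in x and y:
-153.8 x + 223.0 y = 5137.77
-117.4 x + 67.0 y = 3942.52
Solving: x ≈ -33.696, y ≈ -0.201 km (keep extra digits for the depth step; rounded: -33.7, -0.2).
Then from the Seismometer 0 sphere: z² = 68.70² − (x − 7.7)² − (y + 52.7)² with x = -33.696, y = -0.201, so z ≈ 15.809 ≈ 15.8 km.
Check against Seismometer 3 (with the unrounded solution): distance 103.61 ≈ 103.61 km. ✓

(-33.7, -0.2, 15.8)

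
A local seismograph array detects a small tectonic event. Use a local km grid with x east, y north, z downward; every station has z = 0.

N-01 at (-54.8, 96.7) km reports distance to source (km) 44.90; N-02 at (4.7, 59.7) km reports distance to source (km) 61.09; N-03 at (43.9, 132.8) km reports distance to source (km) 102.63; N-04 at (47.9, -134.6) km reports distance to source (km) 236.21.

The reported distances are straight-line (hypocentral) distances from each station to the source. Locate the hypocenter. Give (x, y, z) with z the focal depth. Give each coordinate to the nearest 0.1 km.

Each station gives a sphere (x−x_i)² + (y−y_i)² + z² = d_i² (stations at z=0).
Subtracting the N-01 sphere from N-02 and N-03: z² cancels, leaving linear equations in x and y:
119.0 x − 74.0 y = -10483.73
197.4 x + 72.2 y = -1307.79
Solving: x ≈ -36.798, y ≈ 82.496 km (keep extra digits for the depth step; rounded: -36.8, 82.5).
Then from the N-01 sphere: z² = 44.90² − (x + 54.8)² − (y − 96.7)² with x = -36.798, y = 82.496, so z ≈ 38.603 ≈ 38.6 km.

(-36.8, 82.5, 38.6)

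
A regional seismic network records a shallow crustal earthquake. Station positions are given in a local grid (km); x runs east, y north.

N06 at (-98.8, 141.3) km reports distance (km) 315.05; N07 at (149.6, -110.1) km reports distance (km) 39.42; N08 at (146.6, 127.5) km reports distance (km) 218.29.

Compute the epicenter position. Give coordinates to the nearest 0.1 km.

Circle about each station: (x + 98.8)² + (y − 141.3)² = 315.05²; (x − 149.6)² + (y + 110.1)² = 39.42²; (x − 146.6)² + (y − 127.5)² = 218.29².
Subtracting pairs of circle equations eliminates x²+y² and gives linear equations (the radical axes):
496.8 x − 502.8 y = 102477.61
490.8 x − 27.6 y = 59626.66
Solving the 2×2 system: x ≈ 116.5, y ≈ -88.7 km.

x ≈ 116.5 km, y ≈ -88.7 km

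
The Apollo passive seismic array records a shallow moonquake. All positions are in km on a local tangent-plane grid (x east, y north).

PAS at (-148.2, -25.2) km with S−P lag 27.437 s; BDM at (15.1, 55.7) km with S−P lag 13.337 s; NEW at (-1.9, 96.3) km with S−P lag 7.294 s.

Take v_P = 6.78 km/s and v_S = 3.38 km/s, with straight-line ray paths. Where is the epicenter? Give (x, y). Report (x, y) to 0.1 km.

Distance from S−P lag: d = Δt · v_P v_S / (v_P − v_S) = Δt · (6.78·3.38)/(6.78−3.38) ≈ 6.7401·Δt.
So d_PAS = 184.93, d_BDM = 89.89, d_NEW = 49.16 km.
Circle about each station: (x + 148.2)² + (y + 25.2)² = 184.93²; (x − 15.1)² + (y − 55.7)² = 89.89²; (x + 1.9)² + (y − 96.3)² = 49.16².
Subtracting pairs of circle equations eliminates x²+y² and gives linear equations (the radical axes):
326.6 x + 161.8 y = 6851.11
292.6 x + 243.0 y = 18461.42
Solving the 2×2 system: x ≈ -41.3, y ≈ 125.7 km.

x ≈ -41.3 km, y ≈ 125.7 km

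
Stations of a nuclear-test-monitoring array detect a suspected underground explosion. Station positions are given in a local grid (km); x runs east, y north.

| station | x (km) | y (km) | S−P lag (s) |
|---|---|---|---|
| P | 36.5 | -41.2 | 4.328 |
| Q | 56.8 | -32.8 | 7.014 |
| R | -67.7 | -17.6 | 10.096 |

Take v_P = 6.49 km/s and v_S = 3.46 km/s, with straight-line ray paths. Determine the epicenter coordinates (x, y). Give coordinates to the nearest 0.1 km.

Distance from S−P lag: d = Δt · v_P v_S / (v_P − v_S) = Δt · (6.49·3.46)/(6.49−3.46) ≈ 7.4110·Δt.
So d_P = 32.07, d_Q = 51.98, d_R = 74.82 km.
Circle about each station: (x − 36.5)² + (y + 41.2)² = 32.07²; (x − 56.8)² + (y + 32.8)² = 51.98²; (x + 67.7)² + (y + 17.6)² = 74.82².
Subtracting the P equation from the Q and R equations removes the quadratic terms:
40.6 x + 16.8 y = -401.05
-208.4 x + 47.2 y = -2706.19
Solving the 2×2 system: x ≈ 4.9, y ≈ -35.7 km.

4.9 km east, -35.7 km north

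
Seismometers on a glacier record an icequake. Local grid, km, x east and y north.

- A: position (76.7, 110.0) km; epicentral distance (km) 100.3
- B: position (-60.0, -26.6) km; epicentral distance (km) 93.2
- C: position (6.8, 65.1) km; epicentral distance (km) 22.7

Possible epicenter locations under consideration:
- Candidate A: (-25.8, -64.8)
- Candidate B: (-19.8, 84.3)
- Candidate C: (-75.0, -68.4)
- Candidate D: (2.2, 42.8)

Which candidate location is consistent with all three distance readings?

Candidate D

For each candidate, compare |candidate − station| to the reported distance:
Candidate A: residuals A 102.3, B 41.9, C 111.2 → max 111.2 km
Candidate B: residuals A 0.4, B 24.8, C 10.1 → max 24.8 km
Candidate C: residuals A 133.9, B 48.8, C 133.9 → max 133.9 km
Candidate D: residuals A 0.0, B 0.0, C 0.1 → max 0.1 km
Only Candidate D has all residuals ≈ 0.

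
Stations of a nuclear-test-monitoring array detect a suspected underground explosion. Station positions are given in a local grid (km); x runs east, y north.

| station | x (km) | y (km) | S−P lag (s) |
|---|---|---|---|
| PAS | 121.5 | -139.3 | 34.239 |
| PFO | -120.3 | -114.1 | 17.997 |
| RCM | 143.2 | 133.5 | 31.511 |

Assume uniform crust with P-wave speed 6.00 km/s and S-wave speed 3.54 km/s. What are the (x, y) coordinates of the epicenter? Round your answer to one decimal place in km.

Distance from S−P lag: d = Δt · v_P v_S / (v_P − v_S) = Δt · (6.00·3.54)/(6.00−3.54) ≈ 8.6341·Δt.
So d_PAS = 295.62, d_PFO = 155.39, d_RCM = 272.07 km.
Circle about each station: (x − 121.5)² + (y + 139.3)² = 295.62²; (x + 120.3)² + (y + 114.1)² = 155.39²; (x − 143.2)² + (y − 133.5)² = 272.07².
Subtracting pairs of circle equations eliminates x²+y² and gives linear equations (the radical axes):
-483.6 x + 50.4 y = 56569.29
43.4 x + 545.6 y = 17530.85
Solving the 2×2 system: x ≈ -112.7, y ≈ 41.1 km.
Check against PAS (with the unrounded x, y): √((x − 121.5)²+(y + 139.3)²) = 295.62 ≈ 295.62 km. ✓

-112.7 km east, 41.1 km north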